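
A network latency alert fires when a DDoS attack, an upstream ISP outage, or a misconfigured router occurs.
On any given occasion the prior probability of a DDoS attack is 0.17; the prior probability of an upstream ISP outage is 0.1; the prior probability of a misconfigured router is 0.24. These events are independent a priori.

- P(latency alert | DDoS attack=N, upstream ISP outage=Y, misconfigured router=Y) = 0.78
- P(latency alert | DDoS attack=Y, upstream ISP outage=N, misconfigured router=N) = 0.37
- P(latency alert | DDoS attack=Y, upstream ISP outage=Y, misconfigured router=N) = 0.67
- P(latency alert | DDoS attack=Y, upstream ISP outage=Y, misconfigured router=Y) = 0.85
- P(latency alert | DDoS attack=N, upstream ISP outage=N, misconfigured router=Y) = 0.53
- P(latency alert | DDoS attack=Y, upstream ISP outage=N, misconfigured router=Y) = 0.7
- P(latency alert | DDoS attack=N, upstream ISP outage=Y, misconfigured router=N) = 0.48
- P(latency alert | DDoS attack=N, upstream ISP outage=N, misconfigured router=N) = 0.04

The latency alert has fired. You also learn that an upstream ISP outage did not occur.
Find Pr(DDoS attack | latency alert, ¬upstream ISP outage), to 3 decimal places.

Pr(DDoS attack | latency alert, ¬upstream ISP outage) ≈ 0.369

Numerator (weight on configurations with DDoS attack): 0.047804 + 0.028560 = 0.076364
Denominator P(latency alert | ¬upstream ISP outage): 0.04×0.83×0.76 + 0.53×0.83×0.24 + 0.37×0.17×0.76 + 0.7×0.17×0.24 = 0.207172
P(DDoS attack | latency alert, ¬upstream ISP outage) = 0.076364/0.207172 ≈ 0.369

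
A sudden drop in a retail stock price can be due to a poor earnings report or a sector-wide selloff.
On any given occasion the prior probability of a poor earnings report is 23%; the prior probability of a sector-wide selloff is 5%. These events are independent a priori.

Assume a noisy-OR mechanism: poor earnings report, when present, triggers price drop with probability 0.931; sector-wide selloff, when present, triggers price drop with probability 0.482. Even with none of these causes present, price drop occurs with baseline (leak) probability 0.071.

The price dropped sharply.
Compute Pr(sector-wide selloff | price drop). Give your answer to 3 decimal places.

Pr(sector-wide selloff | price drop) ≈ 0.108

Under noisy-OR, P(price drop | causes) = 1 − (1−0.071)·∏(1−qᵢ) over the active causes.
Numerator (weight on configurations with sector-wide selloff): 0.019973 + 0.011118 = 0.031091
The normalizing constant is 0.071×0.77×0.95 + 0.518778×0.77×0.05 + 0.935899×0.23×0.95 + 0.966796×0.23×0.05 = 0.287521
Posterior = 0.031091 / 0.287521 ≈ 0.108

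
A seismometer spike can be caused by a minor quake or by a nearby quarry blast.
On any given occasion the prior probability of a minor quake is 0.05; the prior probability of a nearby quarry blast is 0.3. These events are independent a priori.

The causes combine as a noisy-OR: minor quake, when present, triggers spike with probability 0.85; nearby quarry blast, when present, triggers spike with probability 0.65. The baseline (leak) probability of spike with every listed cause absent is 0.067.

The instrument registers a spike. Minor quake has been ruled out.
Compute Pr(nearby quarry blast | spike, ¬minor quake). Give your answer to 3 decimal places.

Under noisy-OR, P(spike | causes) = 1 − (1−0.067)·∏(1−qᵢ) over the active causes.
By total probability over both values of nearby quarry blast:
  P(spike | ¬minor quake) = 0.067·0.7 + 0.67345·0.3
        = 0.046900 + 0.202035 = 0.248935
The terms with nearby quarry blast present sum to 0.202035, so
  P(nearby quarry blast | spike, ¬minor quake) = 0.202035 / 0.248935 ≈ 0.812

Pr(nearby quarry blast | spike, ¬minor quake) ≈ 0.812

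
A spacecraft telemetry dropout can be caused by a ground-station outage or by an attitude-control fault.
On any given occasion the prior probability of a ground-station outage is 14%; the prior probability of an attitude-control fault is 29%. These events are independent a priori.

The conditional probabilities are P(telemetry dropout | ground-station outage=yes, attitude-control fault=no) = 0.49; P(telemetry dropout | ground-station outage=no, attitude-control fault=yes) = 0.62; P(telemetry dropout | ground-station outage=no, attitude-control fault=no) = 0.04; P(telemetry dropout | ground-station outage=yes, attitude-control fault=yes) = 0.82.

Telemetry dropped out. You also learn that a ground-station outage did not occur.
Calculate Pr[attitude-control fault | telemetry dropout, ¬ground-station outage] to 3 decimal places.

P(telemetry dropout | ¬ground-station outage) = 0.04×0.71 + 0.62×0.29 = 0.028400 + 0.179800 = 0.208200
Of this, 0.179800 comes from 0.62×0.29 (the attitude-control fault=true cases).
So P(attitude-control fault | telemetry dropout, ¬ground-station outage) = 0.179800/0.208200 ≈ 0.864.

Pr[attitude-control fault | telemetry dropout, ¬ground-station outage] ≈ 0.864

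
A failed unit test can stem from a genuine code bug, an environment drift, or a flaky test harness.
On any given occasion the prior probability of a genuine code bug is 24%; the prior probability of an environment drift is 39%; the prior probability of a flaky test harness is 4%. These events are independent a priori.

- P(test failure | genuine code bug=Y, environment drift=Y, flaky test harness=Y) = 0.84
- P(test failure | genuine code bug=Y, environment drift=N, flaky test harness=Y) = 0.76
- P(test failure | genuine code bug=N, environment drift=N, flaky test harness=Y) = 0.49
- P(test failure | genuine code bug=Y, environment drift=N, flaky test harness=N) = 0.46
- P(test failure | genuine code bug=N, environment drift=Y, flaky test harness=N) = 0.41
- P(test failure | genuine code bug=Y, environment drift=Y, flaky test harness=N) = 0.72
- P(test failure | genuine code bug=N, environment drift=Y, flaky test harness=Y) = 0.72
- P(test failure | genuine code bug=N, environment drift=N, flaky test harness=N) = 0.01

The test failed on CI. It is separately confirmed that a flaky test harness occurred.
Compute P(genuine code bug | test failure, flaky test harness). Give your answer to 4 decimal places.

P(genuine code bug | test failure, flaky test harness) ≈ 0.3012

For the numerator, keep only genuine code bug=true terms: 0.111264 + 0.078624 = 0.189888
The normalizing constant is 0.49×0.76×0.61 + 0.72×0.76×0.39 + 0.76×0.24×0.61 + 0.84×0.24×0.39 = 0.630460
Posterior = 0.189888 / 0.630460 ≈ 0.3012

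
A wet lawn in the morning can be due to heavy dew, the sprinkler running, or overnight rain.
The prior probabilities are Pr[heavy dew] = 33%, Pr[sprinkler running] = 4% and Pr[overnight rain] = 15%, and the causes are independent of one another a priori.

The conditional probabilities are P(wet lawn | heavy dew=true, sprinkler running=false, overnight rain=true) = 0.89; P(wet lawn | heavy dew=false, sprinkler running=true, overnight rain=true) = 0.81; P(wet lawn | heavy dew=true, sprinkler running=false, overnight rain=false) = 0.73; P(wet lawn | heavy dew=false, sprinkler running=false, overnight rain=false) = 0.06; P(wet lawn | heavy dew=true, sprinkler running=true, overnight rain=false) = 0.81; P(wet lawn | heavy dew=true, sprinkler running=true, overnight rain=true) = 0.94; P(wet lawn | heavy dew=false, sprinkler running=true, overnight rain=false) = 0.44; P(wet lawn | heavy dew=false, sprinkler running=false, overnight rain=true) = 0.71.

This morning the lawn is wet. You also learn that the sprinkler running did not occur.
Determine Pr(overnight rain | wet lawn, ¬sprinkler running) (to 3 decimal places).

P(wet lawn | ¬sprinkler running) = 0.06·0.67·0.85 + 0.71·0.67·0.15 + 0.73·0.33·0.85 + 0.89·0.33·0.15 = 0.034170 + 0.071355 + 0.204765 + 0.044055 = 0.354345
The overnight rain-present share is 0.071355 + 0.044055 = 0.115410.
So P(overnight rain | wet lawn, ¬sprinkler running) = 0.115410/0.354345 ≈ 0.326.

Pr(overnight rain | wet lawn, ¬sprinkler running) ≈ 0.326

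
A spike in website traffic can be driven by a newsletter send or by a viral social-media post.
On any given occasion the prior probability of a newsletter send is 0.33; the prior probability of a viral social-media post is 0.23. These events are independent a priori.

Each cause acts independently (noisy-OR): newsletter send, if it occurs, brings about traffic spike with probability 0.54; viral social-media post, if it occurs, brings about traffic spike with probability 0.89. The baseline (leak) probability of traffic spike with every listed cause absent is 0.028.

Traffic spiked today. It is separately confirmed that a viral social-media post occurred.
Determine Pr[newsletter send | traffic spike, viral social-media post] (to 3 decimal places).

Under noisy-OR, P(traffic spike | causes) = 1 − (1−0.028)·∏(1−qᵢ) over the active causes.
Sum P(traffic spike|·) weighted by the priors over both values of newsletter send:
  P(traffic spike | viral social-media post) = 0.89308·0.67 + 0.950817·0.33
        = 0.598364 + 0.313770 = 0.912134
Keeping only the newsletter send-present terms gives 0.313770, so
  P(newsletter send | traffic spike, viral social-media post) = 0.313770 / 0.912134 ≈ 0.344

Pr[newsletter send | traffic spike, viral social-media post] ≈ 0.344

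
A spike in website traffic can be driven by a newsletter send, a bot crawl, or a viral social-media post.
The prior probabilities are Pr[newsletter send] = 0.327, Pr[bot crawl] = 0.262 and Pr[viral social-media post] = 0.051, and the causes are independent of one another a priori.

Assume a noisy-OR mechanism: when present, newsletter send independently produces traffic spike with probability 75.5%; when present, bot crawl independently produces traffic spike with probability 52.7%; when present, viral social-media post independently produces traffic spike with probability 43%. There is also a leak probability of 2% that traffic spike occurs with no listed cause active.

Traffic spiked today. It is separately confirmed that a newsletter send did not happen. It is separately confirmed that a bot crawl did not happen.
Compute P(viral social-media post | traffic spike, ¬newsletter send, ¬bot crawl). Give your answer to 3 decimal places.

P(viral social-media post | traffic spike, ¬newsletter send, ¬bot crawl) ≈ 0.543

Under noisy-OR, P(traffic spike | causes) = 1 − (1−0.02)·∏(1−qᵢ) over the active causes.
P(traffic spike | ¬newsletter send, ¬bot crawl) = 0.02×0.949 + 0.4414×0.051 = 0.018980 + 0.022511 = 0.041491
Of this, 0.022511 comes from 0.4414×0.051 (the viral social-media post=true cases).
Hence the posterior is 0.022511/0.041491 ≈ 0.543.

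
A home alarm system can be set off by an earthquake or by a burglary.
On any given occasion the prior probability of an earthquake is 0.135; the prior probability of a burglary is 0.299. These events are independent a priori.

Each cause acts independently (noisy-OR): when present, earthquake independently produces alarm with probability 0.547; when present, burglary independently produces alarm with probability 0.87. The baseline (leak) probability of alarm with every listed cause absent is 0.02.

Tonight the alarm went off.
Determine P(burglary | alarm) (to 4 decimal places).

Under noisy-OR, P(alarm | causes) = 1 − (1−0.02)·∏(1−qᵢ) over the active causes.
Sum P(alarm|·) weighted by the priors over the 4 (earthquake, burglary) configurations:
  P(alarm) = 0.02×0.865×0.701 + 0.8726×0.865×0.299 + 0.55606×0.135×0.701 + 0.942288×0.135×0.299
        = 0.012127 + 0.225685 + 0.052623 + 0.038035 = 0.328470
The terms with burglary present sum to 0.263720, so
  P(burglary | alarm) = 0.263720 / 0.328470 ≈ 0.8029

P(burglary | alarm) ≈ 0.8029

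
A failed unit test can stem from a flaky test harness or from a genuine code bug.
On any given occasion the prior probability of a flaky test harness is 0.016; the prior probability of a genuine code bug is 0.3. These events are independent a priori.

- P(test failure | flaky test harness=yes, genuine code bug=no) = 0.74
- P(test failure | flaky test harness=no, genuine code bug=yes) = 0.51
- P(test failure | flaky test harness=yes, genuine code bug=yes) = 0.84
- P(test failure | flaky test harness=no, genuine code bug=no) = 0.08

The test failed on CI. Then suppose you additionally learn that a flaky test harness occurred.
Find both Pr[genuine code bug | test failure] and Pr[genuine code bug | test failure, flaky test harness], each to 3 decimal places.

Enumerate the 4 (flaky test harness, genuine code bug) configurations and weight by the priors:
  P(test failure) = 0.08*0.984*0.7 + 0.51*0.984*0.3 + 0.74*0.016*0.7 + 0.84*0.016*0.3
        = 0.055104 + 0.150552 + 0.008288 + 0.004032 = 0.217976
Keeping only the genuine code bug-present terms gives 0.154584, so
  P(genuine code bug | test failure) = 0.154584 / 0.217976 ≈ 0.709

Now also conditioning on flaky test harness=true:
Weight on genuine code bug=true, given the evidence: 0.84*0.3 = 0.252000
The normalizing constant is 0.74*0.7 + 0.84*0.3 = 0.770000
Posterior = 0.252000 / 0.770000 ≈ 0.327

Pr[genuine code bug | test failure] ≈ 0.709; Pr[genuine code bug | test failure, flaky test harness] ≈ 0.327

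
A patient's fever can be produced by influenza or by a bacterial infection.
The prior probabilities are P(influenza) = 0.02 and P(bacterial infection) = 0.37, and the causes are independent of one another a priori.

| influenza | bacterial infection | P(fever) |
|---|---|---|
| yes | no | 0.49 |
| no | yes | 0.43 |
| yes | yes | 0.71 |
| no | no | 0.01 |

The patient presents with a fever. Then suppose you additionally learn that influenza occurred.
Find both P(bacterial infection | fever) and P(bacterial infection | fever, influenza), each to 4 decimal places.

By total probability over the 4 (influenza, bacterial infection) configurations:
  P(fever) = 0.01*0.98*0.63 + 0.43*0.98*0.37 + 0.49*0.02*0.63 + 0.71*0.02*0.37
        = 0.006174 + 0.155918 + 0.006174 + 0.005254 = 0.173520
Configurations with bacterial infection contribute 0.161172, so
  P(bacterial infection | fever) = 0.161172 / 0.173520 ≈ 0.9288

Now condition on the additional information:
P(fever | influenza) = 0.49*0.63 + 0.71*0.37 = 0.308700 + 0.262700 = 0.571400
The bacterial infection-present share is 0.71*0.37 = 0.262700.
P(bacterial infection | fever, influenza) = 0.262700 / 0.571400 ≈ 0.4597

P(bacterial infection | fever) ≈ 0.9288; P(bacterial infection | fever, influenza) ≈ 0.4597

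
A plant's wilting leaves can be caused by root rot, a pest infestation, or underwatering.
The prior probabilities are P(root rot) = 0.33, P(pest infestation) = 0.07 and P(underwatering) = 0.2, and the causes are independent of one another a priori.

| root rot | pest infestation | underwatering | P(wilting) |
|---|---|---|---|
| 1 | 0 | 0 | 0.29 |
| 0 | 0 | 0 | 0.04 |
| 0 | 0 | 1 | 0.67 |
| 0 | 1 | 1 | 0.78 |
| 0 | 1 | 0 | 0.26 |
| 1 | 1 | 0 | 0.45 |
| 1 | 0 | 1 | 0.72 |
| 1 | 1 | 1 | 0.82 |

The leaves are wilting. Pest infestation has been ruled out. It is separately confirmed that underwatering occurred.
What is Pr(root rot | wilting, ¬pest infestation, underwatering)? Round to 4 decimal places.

Weight on root rot=true, given the evidence: 0.72*0.33 = 0.237600
The normalizing constant is 0.67*0.67 + 0.72*0.33 = 0.686500
P(root rot | wilting, ¬pest infestation, underwatering) = 0.237600/0.686500 ≈ 0.3461

Pr(root rot | wilting, ¬pest infestation, underwatering) ≈ 0.3461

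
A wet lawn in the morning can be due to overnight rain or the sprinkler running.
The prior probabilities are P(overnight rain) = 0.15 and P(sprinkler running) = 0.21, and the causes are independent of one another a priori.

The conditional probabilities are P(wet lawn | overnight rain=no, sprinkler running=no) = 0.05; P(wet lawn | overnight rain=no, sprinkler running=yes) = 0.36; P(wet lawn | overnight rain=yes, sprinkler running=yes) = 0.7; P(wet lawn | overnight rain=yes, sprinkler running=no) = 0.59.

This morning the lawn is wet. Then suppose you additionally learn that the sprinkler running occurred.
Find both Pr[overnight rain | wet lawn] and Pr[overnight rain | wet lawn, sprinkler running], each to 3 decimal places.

Pr[overnight rain | wet lawn] ≈ 0.485; Pr[overnight rain | wet lawn, sprinkler running] ≈ 0.255

P(wet lawn) = 0.05·0.85·0.79 + 0.36·0.85·0.21 + 0.59·0.15·0.79 + 0.7·0.15·0.21 = 0.033575 + 0.064260 + 0.069915 + 0.022050 = 0.189800
Restricting to configurations with overnight rain present: 0.069915 + 0.022050 = 0.091965.
P(overnight rain | wet lawn) = 0.091965 / 0.189800 ≈ 0.485

Now condition on the additional information:
For the numerator, keep only overnight rain=true terms: 0.7·0.15 = 0.105000
The normalizing constant is 0.36·0.85 + 0.7·0.15 = 0.411000
Posterior = 0.105000 / 0.411000 ≈ 0.255
Conditioning on sprinkler running lowers the posterior on overnight rain: the classic explaining-away effect in a common-effect structure.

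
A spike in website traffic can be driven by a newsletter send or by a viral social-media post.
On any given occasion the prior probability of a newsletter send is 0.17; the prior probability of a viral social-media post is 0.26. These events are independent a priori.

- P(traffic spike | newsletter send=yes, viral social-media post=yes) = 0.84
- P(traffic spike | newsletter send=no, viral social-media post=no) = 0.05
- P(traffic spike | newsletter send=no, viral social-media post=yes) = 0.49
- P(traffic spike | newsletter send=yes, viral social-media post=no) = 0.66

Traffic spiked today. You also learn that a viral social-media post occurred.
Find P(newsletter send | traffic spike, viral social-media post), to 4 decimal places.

P(traffic spike | viral social-media post) = 0.49×0.83 + 0.84×0.17 = 0.406700 + 0.142800 = 0.549500
Of this, 0.142800 comes from 0.84×0.17 (the newsletter send=true cases).
So P(newsletter send | traffic spike, viral social-media post) = 0.142800/0.549500 ≈ 0.2599.

P(newsletter send | traffic spike, viral social-media post) ≈ 0.2599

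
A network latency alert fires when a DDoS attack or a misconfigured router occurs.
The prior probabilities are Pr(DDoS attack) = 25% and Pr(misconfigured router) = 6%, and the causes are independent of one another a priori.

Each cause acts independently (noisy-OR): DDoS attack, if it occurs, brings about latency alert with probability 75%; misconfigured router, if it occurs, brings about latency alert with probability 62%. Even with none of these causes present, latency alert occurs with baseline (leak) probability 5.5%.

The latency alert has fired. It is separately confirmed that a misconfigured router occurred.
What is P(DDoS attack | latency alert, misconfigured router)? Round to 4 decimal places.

Under noisy-OR, P(latency alert | causes) = 1 − (1−0.055)·∏(1−qᵢ) over the active causes.
Sum P(latency alert|·) weighted by the priors over both values of DDoS attack:
  P(latency alert | misconfigured router) = 0.6409·0.75 + 0.910225·0.25
        = 0.480675 + 0.227556 = 0.708231
Configurations with DDoS attack contribute 0.227556, so
  P(DDoS attack | latency alert, misconfigured router) = 0.227556 / 0.708231 ≈ 0.3213

P(DDoS attack | latency alert, misconfigured router) ≈ 0.3213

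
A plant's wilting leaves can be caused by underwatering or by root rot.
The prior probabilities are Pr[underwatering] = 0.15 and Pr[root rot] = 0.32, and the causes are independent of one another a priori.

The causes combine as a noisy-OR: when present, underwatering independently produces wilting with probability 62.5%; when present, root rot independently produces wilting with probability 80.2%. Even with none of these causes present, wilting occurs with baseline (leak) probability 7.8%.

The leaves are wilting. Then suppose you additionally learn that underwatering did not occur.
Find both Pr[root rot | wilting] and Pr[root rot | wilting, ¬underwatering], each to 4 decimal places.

Pr[root rot | wilting] ≈ 0.7049; Pr[root rot | wilting, ¬underwatering] ≈ 0.8314

Under noisy-OR, P(wilting | causes) = 1 − (1−0.078)·∏(1−qᵢ) over the active causes.
For the numerator, keep only root rot=true terms: 0.222345 + 0.044714 = 0.267059
Normalizer over all consistent configurations: 0.078·0.85·0.68 + 0.817444·0.85·0.32 + 0.65425·0.15·0.68 + 0.931542·0.15·0.32 = 0.378877
Posterior = 0.267059 / 0.378877 ≈ 0.7049

Now also conditioning on underwatering≠true:
P(wilting | ¬underwatering) = 0.078·0.68 + 0.817444·0.32 = 0.053040 + 0.261582 = 0.314622
The root rot-present share is 0.817444·0.32 = 0.261582.
P(root rot | wilting, ¬underwatering) = 0.261582 / 0.314622 ≈ 0.8314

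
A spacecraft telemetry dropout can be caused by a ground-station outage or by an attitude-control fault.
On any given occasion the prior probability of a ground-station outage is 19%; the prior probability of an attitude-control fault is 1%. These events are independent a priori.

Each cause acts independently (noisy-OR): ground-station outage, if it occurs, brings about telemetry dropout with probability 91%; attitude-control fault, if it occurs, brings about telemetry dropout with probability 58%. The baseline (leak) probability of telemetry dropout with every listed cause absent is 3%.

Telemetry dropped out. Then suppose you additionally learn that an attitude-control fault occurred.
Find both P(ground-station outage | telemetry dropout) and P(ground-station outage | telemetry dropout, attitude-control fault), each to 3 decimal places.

P(ground-station outage | telemetry dropout) ≈ 0.857; P(ground-station outage | telemetry dropout, attitude-control fault) ≈ 0.276

Under noisy-OR, P(telemetry dropout | causes) = 1 − (1−0.03)·∏(1−qᵢ) over the active causes.
P(telemetry dropout) = 0.03·0.81·0.99 + 0.5926·0.81·0.01 + 0.9127·0.19·0.99 + 0.963334·0.19·0.01 = 0.024057 + 0.004800 + 0.171679 + 0.001830 = 0.202366
Restricting to configurations with ground-station outage present: 0.171679 + 0.001830 = 0.173509.
P(ground-station outage | telemetry dropout) = 0.173509 / 0.202366 ≈ 0.857

With the extra evidence:
Enumerate both values of ground-station outage and weight by the priors:
  P(telemetry dropout | attitude-control fault) = 0.5926*0.81 + 0.963334*0.19
        = 0.480006 + 0.183033 = 0.663039
Configurations with ground-station outage contribute 0.183033, so
  P(ground-station outage | telemetry dropout, attitude-control fault) = 0.183033 / 0.663039 ≈ 0.276
The drop from 0.857 to 0.276 is the explaining-away (discounting) effect.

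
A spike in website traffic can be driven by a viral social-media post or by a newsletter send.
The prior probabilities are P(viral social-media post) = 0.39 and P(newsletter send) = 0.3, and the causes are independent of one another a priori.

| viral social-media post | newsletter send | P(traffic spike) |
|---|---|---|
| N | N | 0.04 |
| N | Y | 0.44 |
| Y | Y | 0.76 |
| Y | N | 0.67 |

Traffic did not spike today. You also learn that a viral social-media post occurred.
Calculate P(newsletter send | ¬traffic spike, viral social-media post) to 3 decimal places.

P(¬traffic spike | viral social-media post) = 0.33×0.7 + 0.24×0.3 = 0.231000 + 0.072000 = 0.303000
The newsletter send-present share is 0.24×0.3 = 0.072000.
P(newsletter send | ¬traffic spike, viral social-media post) = 0.072000 / 0.303000 ≈ 0.238

P(newsletter send | ¬traffic spike, viral social-media post) ≈ 0.238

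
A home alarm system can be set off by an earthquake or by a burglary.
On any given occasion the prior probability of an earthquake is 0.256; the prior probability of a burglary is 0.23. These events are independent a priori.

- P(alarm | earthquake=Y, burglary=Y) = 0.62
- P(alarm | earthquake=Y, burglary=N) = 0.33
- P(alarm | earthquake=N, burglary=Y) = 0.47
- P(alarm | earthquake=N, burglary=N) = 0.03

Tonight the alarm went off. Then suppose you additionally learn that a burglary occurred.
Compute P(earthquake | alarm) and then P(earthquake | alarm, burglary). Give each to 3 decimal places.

P(alarm) = 0.03·0.744·0.77 + 0.47·0.744·0.23 + 0.33·0.256·0.77 + 0.62·0.256·0.23 = 0.017186 + 0.080426 + 0.065050 + 0.036506 = 0.199168
Of this, 0.101556 comes from 0.065050 + 0.036506 (the earthquake=true cases).
Hence the posterior is 0.101556/0.199168 ≈ 0.510.

With the extra evidence:
Weight on earthquake=true, given the evidence: 0.62*0.256 = 0.158720
The normalizing constant is 0.47*0.744 + 0.62*0.256 = 0.508400
Posterior = 0.158720 / 0.508400 ≈ 0.312
— burglary explains away the evidence for earthquake.

P(earthquake | alarm) ≈ 0.510; P(earthquake | alarm, burglary) ≈ 0.312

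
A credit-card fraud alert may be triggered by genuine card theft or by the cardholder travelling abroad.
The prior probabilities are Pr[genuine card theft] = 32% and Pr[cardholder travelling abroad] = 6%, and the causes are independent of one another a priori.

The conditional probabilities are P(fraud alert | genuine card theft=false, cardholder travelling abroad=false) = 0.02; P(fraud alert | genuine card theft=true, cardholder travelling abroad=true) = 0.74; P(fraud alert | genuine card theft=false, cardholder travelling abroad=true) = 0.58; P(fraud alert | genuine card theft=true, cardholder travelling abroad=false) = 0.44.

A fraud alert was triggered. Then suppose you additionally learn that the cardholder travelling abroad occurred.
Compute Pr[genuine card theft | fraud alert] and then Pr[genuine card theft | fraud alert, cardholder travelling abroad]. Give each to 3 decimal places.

Sum P(fraud alert|·) weighted by the priors over the 4 (genuine card theft, cardholder travelling abroad) configurations:
  P(fraud alert) = 0.02·0.68·0.94 + 0.58·0.68·0.06 + 0.44·0.32·0.94 + 0.74·0.32·0.06
        = 0.012784 + 0.023664 + 0.132352 + 0.014208 = 0.183008
Keeping only the genuine card theft-present terms gives 0.146560, so
  P(genuine card theft | fraud alert) = 0.146560 / 0.183008 ≈ 0.801

Now also conditioning on cardholder travelling abroad=true:
P(fraud alert | cardholder travelling abroad) = 0.58×0.68 + 0.74×0.32 = 0.394400 + 0.236800 = 0.631200
Restricting to configurations with genuine card theft present: 0.74×0.32 = 0.236800.
So P(genuine card theft | fraud alert, cardholder travelling abroad) = 0.236800/0.631200 ≈ 0.375.
— cardholder travelling abroad explains away the evidence for genuine card theft.

Pr[genuine card theft | fraud alert] ≈ 0.801; Pr[genuine card theft | fraud alert, cardholder travelling abroad] ≈ 0.375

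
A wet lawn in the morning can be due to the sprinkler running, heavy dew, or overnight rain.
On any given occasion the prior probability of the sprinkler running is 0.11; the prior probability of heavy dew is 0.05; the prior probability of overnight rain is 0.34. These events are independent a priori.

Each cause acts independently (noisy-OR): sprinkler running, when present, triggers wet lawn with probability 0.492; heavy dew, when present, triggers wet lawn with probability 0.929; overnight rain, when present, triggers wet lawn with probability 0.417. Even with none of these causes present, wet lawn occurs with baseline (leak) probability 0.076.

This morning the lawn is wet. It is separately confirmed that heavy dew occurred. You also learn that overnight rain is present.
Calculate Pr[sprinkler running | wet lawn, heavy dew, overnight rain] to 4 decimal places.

Pr[sprinkler running | wet lawn, heavy dew, overnight rain] ≈ 0.1119

Under noisy-OR, P(wet lawn | causes) = 1 − (1−0.076)·∏(1−qᵢ) over the active causes.
P(wet lawn | heavy dew, overnight rain) = 0.961753*0.89 + 0.98057*0.11 = 0.855960 + 0.107863 = 0.963823
The sprinkler running-present share is 0.98057*0.11 = 0.107863.
P(sprinkler running | wet lawn, heavy dew, overnight rain) = 0.107863 / 0.963823 ≈ 0.1119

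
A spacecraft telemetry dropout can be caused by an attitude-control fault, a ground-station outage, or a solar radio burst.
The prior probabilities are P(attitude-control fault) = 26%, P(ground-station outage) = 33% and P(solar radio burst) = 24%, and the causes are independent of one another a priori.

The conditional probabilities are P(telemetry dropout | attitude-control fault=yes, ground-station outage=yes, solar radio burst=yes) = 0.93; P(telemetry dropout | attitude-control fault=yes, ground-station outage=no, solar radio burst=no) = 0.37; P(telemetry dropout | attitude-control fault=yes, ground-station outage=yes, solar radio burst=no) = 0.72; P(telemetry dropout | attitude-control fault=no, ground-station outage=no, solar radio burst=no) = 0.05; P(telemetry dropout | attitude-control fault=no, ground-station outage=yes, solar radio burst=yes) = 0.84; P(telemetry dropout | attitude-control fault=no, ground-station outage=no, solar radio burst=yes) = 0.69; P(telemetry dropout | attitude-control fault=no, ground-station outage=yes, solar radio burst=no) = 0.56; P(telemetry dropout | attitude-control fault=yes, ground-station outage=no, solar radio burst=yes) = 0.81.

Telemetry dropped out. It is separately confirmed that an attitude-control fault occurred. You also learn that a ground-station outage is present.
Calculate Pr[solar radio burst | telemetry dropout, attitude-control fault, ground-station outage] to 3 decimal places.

P(telemetry dropout | attitude-control fault, ground-station outage) = 0.72·0.76 + 0.93·0.24 = 0.547200 + 0.223200 = 0.770400
Restricting to configurations with solar radio burst present: 0.93·0.24 = 0.223200.
P(solar radio burst | telemetry dropout, attitude-control fault, ground-station outage) = 0.223200 / 0.770400 ≈ 0.290

Pr[solar radio burst | telemetry dropout, attitude-control fault, ground-station outage] ≈ 0.290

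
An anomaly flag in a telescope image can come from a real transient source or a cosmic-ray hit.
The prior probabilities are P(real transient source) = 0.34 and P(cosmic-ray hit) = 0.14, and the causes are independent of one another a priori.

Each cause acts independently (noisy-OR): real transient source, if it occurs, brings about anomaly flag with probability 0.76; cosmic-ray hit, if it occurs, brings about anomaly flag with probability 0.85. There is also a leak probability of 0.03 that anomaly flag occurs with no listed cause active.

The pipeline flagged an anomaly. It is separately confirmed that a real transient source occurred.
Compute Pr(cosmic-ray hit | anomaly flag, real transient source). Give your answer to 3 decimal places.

Pr(cosmic-ray hit | anomaly flag, real transient source) ≈ 0.170

Under noisy-OR, P(anomaly flag | causes) = 1 − (1−0.03)·∏(1−qᵢ) over the active causes.
By total probability over both values of cosmic-ray hit:
  P(anomaly flag | real transient source) = 0.7672·0.86 + 0.96508·0.14
        = 0.659792 + 0.135111 = 0.794903
The terms with cosmic-ray hit present sum to 0.135111, so
  P(cosmic-ray hit | anomaly flag, real transient source) = 0.135111 / 0.794903 ≈ 0.170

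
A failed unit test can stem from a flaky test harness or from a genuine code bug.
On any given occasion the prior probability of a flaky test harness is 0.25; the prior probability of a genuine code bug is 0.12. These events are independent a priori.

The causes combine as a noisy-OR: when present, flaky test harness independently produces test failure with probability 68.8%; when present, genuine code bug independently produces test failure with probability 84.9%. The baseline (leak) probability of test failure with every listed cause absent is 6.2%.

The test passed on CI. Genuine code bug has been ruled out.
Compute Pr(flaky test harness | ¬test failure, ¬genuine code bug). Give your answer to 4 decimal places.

Under noisy-OR, P(test failure | causes) = 1 − (1−0.062)·∏(1−qᵢ) over the active causes.
For the numerator, keep only flaky test harness=true terms: 0.292656×0.25 = 0.073164
Denominator P(¬test failure | ¬genuine code bug): 0.938×0.75 + 0.292656×0.25 = 0.776664
Posterior = 0.073164 / 0.776664 ≈ 0.0942

Pr(flaky test harness | ¬test failure, ¬genuine code bug) ≈ 0.0942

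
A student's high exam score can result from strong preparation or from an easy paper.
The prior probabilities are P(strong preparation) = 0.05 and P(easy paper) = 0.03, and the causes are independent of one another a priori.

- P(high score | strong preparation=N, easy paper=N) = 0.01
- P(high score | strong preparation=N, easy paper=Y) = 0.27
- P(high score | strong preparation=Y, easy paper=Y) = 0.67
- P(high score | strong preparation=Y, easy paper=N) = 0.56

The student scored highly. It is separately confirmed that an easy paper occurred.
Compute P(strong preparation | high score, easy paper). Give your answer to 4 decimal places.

By total probability over both values of strong preparation:
  P(high score | easy paper) = 0.27*0.95 + 0.67*0.05
        = 0.256500 + 0.033500 = 0.290000
Keeping only the strong preparation-present terms gives 0.033500, so
  P(strong preparation | high score, easy paper) = 0.033500 / 0.290000 ≈ 0.1155

P(strong preparation | high score, easy paper) ≈ 0.1155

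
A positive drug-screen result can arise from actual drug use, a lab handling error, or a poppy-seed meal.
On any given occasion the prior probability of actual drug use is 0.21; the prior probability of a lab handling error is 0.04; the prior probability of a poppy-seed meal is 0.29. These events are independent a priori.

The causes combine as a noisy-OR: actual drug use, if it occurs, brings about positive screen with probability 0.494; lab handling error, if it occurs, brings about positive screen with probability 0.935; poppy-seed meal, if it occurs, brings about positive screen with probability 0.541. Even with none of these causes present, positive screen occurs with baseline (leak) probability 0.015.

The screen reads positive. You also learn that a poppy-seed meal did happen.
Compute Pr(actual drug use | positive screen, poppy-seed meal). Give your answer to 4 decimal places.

Pr(actual drug use | positive screen, poppy-seed meal) ≈ 0.2685

Under noisy-OR, P(positive screen | causes) = 1 − (1−0.015)·∏(1−qᵢ) over the active causes.
Weight on actual drug use=true, given the evidence: 0.155480 + 0.008275 = 0.163755
Denominator P(positive screen | poppy-seed meal): 0.547885·0.79·0.96 + 0.970613·0.79·0.04 + 0.77123·0.21·0.96 + 0.98513·0.21·0.04 = 0.609942
P(actual drug use | positive screen, poppy-seed meal) = 0.163755/0.609942 ≈ 0.2685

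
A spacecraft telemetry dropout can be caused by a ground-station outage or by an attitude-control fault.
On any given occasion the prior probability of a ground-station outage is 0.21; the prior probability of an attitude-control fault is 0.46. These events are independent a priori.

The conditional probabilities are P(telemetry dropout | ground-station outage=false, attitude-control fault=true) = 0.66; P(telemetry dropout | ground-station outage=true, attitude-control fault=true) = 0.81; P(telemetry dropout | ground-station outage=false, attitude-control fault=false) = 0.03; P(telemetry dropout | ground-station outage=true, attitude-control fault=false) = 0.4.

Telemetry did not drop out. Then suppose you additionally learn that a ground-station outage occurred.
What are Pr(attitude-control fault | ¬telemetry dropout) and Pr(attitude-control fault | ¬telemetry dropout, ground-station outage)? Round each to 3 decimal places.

Pr(attitude-control fault | ¬telemetry dropout) ≈ 0.228; Pr(attitude-control fault | ¬telemetry dropout, ground-station outage) ≈ 0.212

Enumerate the 4 (ground-station outage, attitude-control fault) configurations and weight by the priors:
  P(¬telemetry dropout) = 0.97×0.79×0.54 + 0.34×0.79×0.46 + 0.6×0.21×0.54 + 0.19×0.21×0.46
        = 0.413802 + 0.123556 + 0.068040 + 0.018354 = 0.623752
The terms with attitude-control fault present sum to 0.141910, so
  P(attitude-control fault | ¬telemetry dropout) = 0.141910 / 0.623752 ≈ 0.228

Now condition on the additional information:
P(¬telemetry dropout | ground-station outage) = 0.6*0.54 + 0.19*0.46 = 0.324000 + 0.087400 = 0.411400
Restricting to configurations with attitude-control fault present: 0.19*0.46 = 0.087400.
Hence the posterior is 0.087400/0.411400 ≈ 0.212.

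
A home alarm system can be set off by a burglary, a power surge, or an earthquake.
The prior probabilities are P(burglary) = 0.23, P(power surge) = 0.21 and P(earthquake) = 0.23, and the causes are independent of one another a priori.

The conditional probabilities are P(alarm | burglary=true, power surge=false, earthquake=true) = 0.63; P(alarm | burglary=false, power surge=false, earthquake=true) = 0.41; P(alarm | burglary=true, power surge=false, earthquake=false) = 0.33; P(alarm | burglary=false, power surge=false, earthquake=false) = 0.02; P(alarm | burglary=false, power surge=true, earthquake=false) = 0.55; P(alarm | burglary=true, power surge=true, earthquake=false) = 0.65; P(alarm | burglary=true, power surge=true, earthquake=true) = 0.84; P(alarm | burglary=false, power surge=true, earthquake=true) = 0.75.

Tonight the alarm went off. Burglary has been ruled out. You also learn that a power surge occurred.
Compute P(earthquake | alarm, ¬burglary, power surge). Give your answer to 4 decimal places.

P(earthquake | alarm, ¬burglary, power surge) ≈ 0.2894

P(alarm | ¬burglary, power surge) = 0.55×0.77 + 0.75×0.23 = 0.423500 + 0.172500 = 0.596000
The earthquake-present share is 0.75×0.23 = 0.172500.
So P(earthquake | alarm, ¬burglary, power surge) = 0.172500/0.596000 ≈ 0.2894.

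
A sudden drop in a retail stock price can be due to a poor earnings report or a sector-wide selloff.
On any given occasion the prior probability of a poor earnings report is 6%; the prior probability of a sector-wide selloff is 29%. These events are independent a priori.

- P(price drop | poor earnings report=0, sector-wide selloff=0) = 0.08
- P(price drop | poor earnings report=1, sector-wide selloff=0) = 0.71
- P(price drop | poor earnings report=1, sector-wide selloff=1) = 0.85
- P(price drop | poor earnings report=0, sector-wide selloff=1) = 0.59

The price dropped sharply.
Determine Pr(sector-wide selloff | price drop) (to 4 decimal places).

For the numerator, keep only sector-wide selloff=true terms: 0.160834 + 0.014790 = 0.175624
The normalizing constant is 0.08·0.94·0.71 + 0.59·0.94·0.29 + 0.71·0.06·0.71 + 0.85·0.06·0.29 = 0.259262
P(sector-wide selloff | price drop) = 0.175624/0.259262 ≈ 0.6774

Pr(sector-wide selloff | price drop) ≈ 0.6774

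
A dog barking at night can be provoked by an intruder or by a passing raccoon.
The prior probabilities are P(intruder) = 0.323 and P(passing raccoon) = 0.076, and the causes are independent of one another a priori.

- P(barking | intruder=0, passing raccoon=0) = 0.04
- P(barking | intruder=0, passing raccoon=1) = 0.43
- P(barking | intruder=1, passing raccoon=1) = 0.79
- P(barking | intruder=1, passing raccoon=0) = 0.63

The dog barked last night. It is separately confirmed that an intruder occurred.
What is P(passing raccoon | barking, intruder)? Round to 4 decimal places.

P(passing raccoon | barking, intruder) ≈ 0.0935

P(barking | intruder) = 0.63*0.924 + 0.79*0.076 = 0.582120 + 0.060040 = 0.642160
Restricting to configurations with passing raccoon present: 0.79*0.076 = 0.060040.
P(passing raccoon | barking, intruder) = 0.060040 / 0.642160 ≈ 0.0935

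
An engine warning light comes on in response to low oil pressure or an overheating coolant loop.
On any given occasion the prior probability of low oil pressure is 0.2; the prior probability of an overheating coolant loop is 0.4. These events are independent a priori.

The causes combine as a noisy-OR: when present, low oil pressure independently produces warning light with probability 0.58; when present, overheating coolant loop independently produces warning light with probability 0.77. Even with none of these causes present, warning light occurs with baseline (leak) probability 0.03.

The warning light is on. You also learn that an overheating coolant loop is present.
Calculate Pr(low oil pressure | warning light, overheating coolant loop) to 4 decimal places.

Under noisy-OR, P(warning light | causes) = 1 − (1−0.03)·∏(1−qᵢ) over the active causes.
Weight on low oil pressure=true, given the evidence: 0.906298·0.2 = 0.181260
Denominator P(warning light | overheating coolant loop): 0.7769·0.8 + 0.906298·0.2 = 0.802780
P(low oil pressure | warning light, overheating coolant loop) = 0.181260/0.802780 ≈ 0.2258

Pr(low oil pressure | warning light, overheating coolant loop) ≈ 0.2258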